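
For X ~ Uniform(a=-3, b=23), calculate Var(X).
56.3333

We have X ~ Uniform(a=-3, b=23).

For a Uniform distribution with a=-3, b=23:
Var(X) = 56.3333

The variance measures the spread of the distribution around the mean.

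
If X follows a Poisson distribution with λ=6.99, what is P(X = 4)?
0.091618

We have X ~ Poisson(λ=6.99).

For a Poisson distribution, the PMF gives us the probability of each outcome.

Using the PMF formula:
P(X = 4) = 0.091618

Rounded to 4 decimal places: 0.0916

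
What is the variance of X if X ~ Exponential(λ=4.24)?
0.0556

We have X ~ Exponential(λ=4.24).

For an Exponential distribution with λ=4.24:
Var(X) = 0.0556

The variance measures the spread of the distribution around the mean.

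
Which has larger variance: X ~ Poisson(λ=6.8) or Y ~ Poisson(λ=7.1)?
Y has larger variance (7.1000 > 6.8000)

Compute the variance for each distribution:

X ~ Poisson(λ=6.8):
Var(X) = 6.8000

Y ~ Poisson(λ=7.1):
Var(Y) = 7.1000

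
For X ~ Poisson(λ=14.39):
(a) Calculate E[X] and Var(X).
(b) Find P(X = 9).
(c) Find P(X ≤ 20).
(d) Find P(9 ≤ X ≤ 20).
(a) E[X] = 14.3900, Var(X) = 14.3900
(b) P(X = 9) = 0.041047
(c) P(X ≤ 20) = 0.939985
(d) P(9 ≤ X ≤ 20) = 0.888850

We have X ~ Poisson(λ=14.39).

(a) Moments:
E[X] = 14.3900
Var(X) = 14.3900
σ = √Var(X) = 3.7934

(b) Point probability using PMF:
P(X = 9) = 0.041047

(c) Cumulative probability using CDF:
P(X ≤ 20) = F(20) = 0.939985

(d) Range probability:
P(9 ≤ X ≤ 20) = P(X ≤ 20) - P(X ≤ 8)
                   = F(20) - F(8)
                   = 0.939985 - 0.051135
                   = 0.888850

This means approximately 88.9% of outcomes fall in the interval [9, 20].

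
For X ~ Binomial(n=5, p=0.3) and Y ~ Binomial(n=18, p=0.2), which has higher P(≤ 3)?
X has higher probability (P(X ≤ 3) = 0.9692 > P(Y ≤ 3) = 0.5010)

Compute P(≤ 3) for each distribution:

X ~ Binomial(n=5, p=0.3):
P(X ≤ 3) = 0.9692

Y ~ Binomial(n=18, p=0.2):
P(Y ≤ 3) = 0.5010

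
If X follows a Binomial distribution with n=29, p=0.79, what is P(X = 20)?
0.071313

We have X ~ Binomial(n=29, p=0.79).

For a Binomial distribution, the PMF gives us the probability of each outcome.

Using the PMF formula:
P(X = 20) = 0.071313

Rounded to 4 decimal places: 0.0713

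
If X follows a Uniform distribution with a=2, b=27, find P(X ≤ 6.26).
0.170400

We have X ~ Uniform(a=2, b=27).

The CDF gives us P(X ≤ k).

Using the CDF:
P(X ≤ 6.26) = 0.170400

This means there's approximately a 17.0% chance that X is at most 6.26.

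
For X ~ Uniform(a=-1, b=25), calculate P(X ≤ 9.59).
0.407308

We have X ~ Uniform(a=-1, b=25).

The CDF gives us P(X ≤ k).

Using the CDF:
P(X ≤ 9.59) = 0.407308

This means there's approximately a 40.7% chance that X is at most 9.59.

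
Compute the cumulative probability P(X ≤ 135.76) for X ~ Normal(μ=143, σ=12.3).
0.278059

We have X ~ Normal(μ=143, σ=12.3).

The CDF gives us P(X ≤ k).

Using the CDF:
P(X ≤ 135.76) = 0.278059

This means there's approximately a 27.8% chance that X is at most 135.76.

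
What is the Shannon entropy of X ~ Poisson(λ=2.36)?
1.7985 nats

We have X ~ Poisson(λ=2.36).

The Shannon entropy measures the uncertainty or information content of the distribution.

For a Poisson distribution with λ=2.36:
H(X) = 1.7985 nats

(In bits, this would be 2.5947 bits.)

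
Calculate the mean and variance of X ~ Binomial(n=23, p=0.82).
E[X] = 18.8600, Var(X) = 3.3948

We have X ~ Binomial(n=23, p=0.82).

For a Binomial distribution with n=23, p=0.82:

Expected value:
E[X] = 18.8600

Variance:
Var(X) = 3.3948

Standard deviation:
σ = √Var(X) = 1.8425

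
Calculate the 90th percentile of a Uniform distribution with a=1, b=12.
10.9000

We have X ~ Uniform(a=1, b=12).

We want to find x such that P(X ≤ x) = 0.9.

This is the 90th percentile, which means 90% of values fall below this point.

Using the inverse CDF (quantile function):
x = F⁻¹(0.9) = 10.9000

Verification: P(X ≤ 10.9000) = 0.9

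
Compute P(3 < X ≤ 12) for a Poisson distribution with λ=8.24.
0.887950

We have X ~ Poisson(λ=8.24).

To find P(3 < X ≤ 12), we use:
P(3 < X ≤ 12) = P(X ≤ 12) - P(X ≤ 3)
                 = F(12) - F(3)
                 = 0.923953 - 0.036003
                 = 0.887950

So there's approximately a 88.8% chance that X falls in this range.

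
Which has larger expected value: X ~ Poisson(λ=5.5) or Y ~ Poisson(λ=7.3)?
Y has larger mean (7.3000 > 5.5000)

Compute the expected value for each distribution:

X ~ Poisson(λ=5.5):
E[X] = 5.5000

Y ~ Poisson(λ=7.3):
E[Y] = 7.3000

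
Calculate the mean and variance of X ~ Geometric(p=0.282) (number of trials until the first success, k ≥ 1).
E[X] = 3.5461, Var(X) = 9.0287

We have X ~ Geometric(p=0.282) (number of trials until the first success, k ≥ 1).

For a Geometric distribution with p=0.282 (number of trials until the first success, k ≥ 1):

Expected value:
E[X] = 3.5461

Variance:
Var(X) = 9.0287

Standard deviation:
σ = √Var(X) = 3.0048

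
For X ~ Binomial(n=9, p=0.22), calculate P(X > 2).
0.315786

We have X ~ Binomial(n=9, p=0.22).

P(X > 2) = 1 - P(X ≤ 2)
                = 1 - F(2)
                = 1 - 0.684214
                = 0.315786

So there's approximately a 31.6% chance that X exceeds 2.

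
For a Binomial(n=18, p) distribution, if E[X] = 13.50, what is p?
p = 0.75

For a Binomial(n, p) distribution:
E[X] = n × p

Given n = 18 and E[X] = 13.50:
13.50 = 18 × p
p = 13.50 / 18 = 0.75

Verification: Binomial(18, 0.75) has E[X] = 13.50 ✓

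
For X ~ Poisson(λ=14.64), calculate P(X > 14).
0.497074

We have X ~ Poisson(λ=14.64).

P(X > 14) = 1 - P(X ≤ 14)
                = 1 - F(14)
                = 1 - 0.502926
                = 0.497074

So there's approximately a 49.7% chance that X exceeds 14.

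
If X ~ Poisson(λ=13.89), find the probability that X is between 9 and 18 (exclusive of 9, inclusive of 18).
0.773935

We have X ~ Poisson(λ=13.89).

To find P(9 < X ≤ 18), we use:
P(9 < X ≤ 18) = P(X ≤ 18) - P(X ≤ 9)
                 = F(18) - F(9)
                 = 0.888646 - 0.114710
                 = 0.773935

So there's approximately a 77.4% chance that X falls in this range.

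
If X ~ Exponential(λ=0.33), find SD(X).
3.0303

We have X ~ Exponential(λ=0.33).

For an Exponential distribution with λ=0.33:
σ = √Var(X) = 3.0303

The standard deviation is the square root of the variance.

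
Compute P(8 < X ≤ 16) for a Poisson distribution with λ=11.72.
0.738959

We have X ~ Poisson(λ=11.72).

To find P(8 < X ≤ 16), we use:
P(8 < X ≤ 16) = P(X ≤ 16) - P(X ≤ 8)
                 = F(16) - F(8)
                 = 0.913202 - 0.174243
                 = 0.738959

So there's approximately a 73.9% chance that X falls in this range.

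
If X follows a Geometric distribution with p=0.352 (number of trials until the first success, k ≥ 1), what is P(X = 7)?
0.026061

We have X ~ Geometric(p=0.352) (number of trials until the first success, k ≥ 1).

For a Geometric distribution, the PMF gives us the probability of each outcome.

Using the PMF formula:
P(X = 7) = 0.026061

Rounded to 4 decimal places: 0.0261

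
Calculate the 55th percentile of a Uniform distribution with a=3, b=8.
5.7500

We have X ~ Uniform(a=3, b=8).

We want to find x such that P(X ≤ x) = 0.55.

This is the 55th percentile, which means 55% of values fall below this point.

Using the inverse CDF (quantile function):
x = F⁻¹(0.55) = 5.7500

Verification: P(X ≤ 5.7500) = 0.55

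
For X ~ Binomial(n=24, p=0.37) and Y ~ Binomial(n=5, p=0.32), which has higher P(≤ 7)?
Y has higher probability (P(Y ≤ 7) = 1.0000 > P(X ≤ 7) = 0.2845)

Compute P(≤ 7) for each distribution:

X ~ Binomial(n=24, p=0.37):
P(X ≤ 7) = 0.2845

Y ~ Binomial(n=5, p=0.32):
P(Y ≤ 7) = 1.0000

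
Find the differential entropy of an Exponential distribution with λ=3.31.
-0.1969 nats

We have X ~ Exponential(λ=3.31).

The differential entropy measures the uncertainty or information content of the distribution.

For an Exponential distribution with λ=3.31:
h(X) = -0.1969 nats

(In bits, this would be -0.2841 bits.)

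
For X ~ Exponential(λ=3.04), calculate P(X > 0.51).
0.212163

We have X ~ Exponential(λ=3.04).

P(X > 0.51) = 1 - P(X ≤ 0.51)
                = 1 - F(0.51)
                = 1 - 0.787837
                = 0.212163

So there's approximately a 21.2% chance that X exceeds 0.51.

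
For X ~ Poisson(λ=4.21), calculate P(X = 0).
0.014846

We have X ~ Poisson(λ=4.21).

For a Poisson distribution, the PMF gives us the probability of each outcome.

Using the PMF formula:
P(X = 0) = 0.014846

Rounded to 4 decimal places: 0.0148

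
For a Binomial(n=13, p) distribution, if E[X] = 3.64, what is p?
p = 0.28

For a Binomial(n, p) distribution:
E[X] = n × p

Given n = 13 and E[X] = 3.64:
3.64 = 13 × p
p = 3.64 / 13 = 0.28

Verification: Binomial(13, 0.28) has E[X] = 3.64 ✓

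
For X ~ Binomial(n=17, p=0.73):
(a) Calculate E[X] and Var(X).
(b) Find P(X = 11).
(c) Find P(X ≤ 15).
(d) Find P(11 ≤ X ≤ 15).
(a) E[X] = 12.4100, Var(X) = 3.3507
(b) P(X = 11) = 0.150423
(c) P(X ≤ 15) = 0.965400
(d) P(11 ≤ X ≤ 15) = 0.816914

We have X ~ Binomial(n=17, p=0.73).

(a) Moments:
E[X] = 12.4100
Var(X) = 3.3507
σ = √Var(X) = 1.8305

(b) Point probability using PMF:
P(X = 11) = 0.150423

(c) Cumulative probability using CDF:
P(X ≤ 15) = F(15) = 0.965400

(d) Range probability:
P(11 ≤ X ≤ 15) = P(X ≤ 15) - P(X ≤ 10)
                   = F(15) - F(10)
                   = 0.965400 - 0.148486
                   = 0.816914

This means approximately 81.7% of outcomes fall in the interval [11, 15].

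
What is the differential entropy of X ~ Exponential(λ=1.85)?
0.3848 nats

We have X ~ Exponential(λ=1.85).

The differential entropy measures the uncertainty or information content of the distribution.

For an Exponential distribution with λ=1.85:
h(X) = 0.3848 nats

(In bits, this would be 0.5552 bits.)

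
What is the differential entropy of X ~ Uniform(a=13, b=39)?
3.2581 nats

We have X ~ Uniform(a=13, b=39).

The differential entropy measures the uncertainty or information content of the distribution.

For a Uniform distribution with a=13, b=39:
h(X) = 3.2581 nats

(In bits, this would be 4.7004 bits.)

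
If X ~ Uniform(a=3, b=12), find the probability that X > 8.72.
0.364444

We have X ~ Uniform(a=3, b=12).

P(X > 8.72) = 1 - P(X ≤ 8.72)
                = 1 - F(8.72)
                = 1 - 0.635556
                = 0.364444

So there's approximately a 36.4% chance that X exceeds 8.72.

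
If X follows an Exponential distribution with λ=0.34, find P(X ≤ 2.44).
0.563776

We have X ~ Exponential(λ=0.34).

The CDF gives us P(X ≤ k).

Using the CDF:
P(X ≤ 2.44) = 0.563776

This means there's approximately a 56.4% chance that X is at most 2.44.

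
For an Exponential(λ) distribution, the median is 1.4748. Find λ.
λ = 0.4700

For X ~ Exponential(λ), the CDF is F(x) = 1 - e^(-λx).
The median m satisfies F(m) = 0.5:
1 - e^(-λm) = 0.5
e^(-λm) = 0.5
λm = ln(2)
m = ln(2) / λ

Given m = 1.4748:
λ = ln(2) / 1.4748 = 0.693147 / 1.4748 = 0.4700

Verification: ln(2) / 0.4700 = 1.4748 ✓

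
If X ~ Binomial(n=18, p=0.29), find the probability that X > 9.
0.016445

We have X ~ Binomial(n=18, p=0.29).

P(X > 9) = 1 - P(X ≤ 9)
                = 1 - F(9)
                = 1 - 0.983555
                = 0.016445

So there's approximately a 1.6% chance that X exceeds 9.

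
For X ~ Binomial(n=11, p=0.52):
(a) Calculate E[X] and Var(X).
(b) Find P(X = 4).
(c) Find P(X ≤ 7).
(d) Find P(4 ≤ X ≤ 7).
(a) E[X] = 5.7200, Var(X) = 2.7456
(b) P(X = 4) = 0.141650
(c) P(X ≤ 7) = 0.858837
(d) P(4 ≤ X ≤ 7) = 0.769319

We have X ~ Binomial(n=11, p=0.52).

(a) Moments:
E[X] = 5.7200
Var(X) = 2.7456
σ = √Var(X) = 1.6570

(b) Point probability using PMF:
P(X = 4) = 0.141650

(c) Cumulative probability using CDF:
P(X ≤ 7) = F(7) = 0.858837

(d) Range probability:
P(4 ≤ X ≤ 7) = P(X ≤ 7) - P(X ≤ 3)
                   = F(7) - F(3)
                   = 0.858837 - 0.089518
                   = 0.769319

This means approximately 76.9% of outcomes fall in the interval [4, 7].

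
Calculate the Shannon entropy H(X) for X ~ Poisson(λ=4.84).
2.1874 nats

We have X ~ Poisson(λ=4.84).

The Shannon entropy measures the uncertainty or information content of the distribution.

For a Poisson distribution with λ=4.84:
H(X) = 2.1874 nats

(In bits, this would be 3.1557 bits.)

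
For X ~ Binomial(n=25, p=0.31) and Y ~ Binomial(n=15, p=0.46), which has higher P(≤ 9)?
Y has higher probability (P(Y ≤ 9) = 0.9110 > P(X ≤ 9) = 0.7787)

Compute P(≤ 9) for each distribution:

X ~ Binomial(n=25, p=0.31):
P(X ≤ 9) = 0.7787

Y ~ Binomial(n=15, p=0.46):
P(Y ≤ 9) = 0.9110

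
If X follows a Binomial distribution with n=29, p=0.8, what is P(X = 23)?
0.179457

We have X ~ Binomial(n=29, p=0.8).

For a Binomial distribution, the PMF gives us the probability of each outcome.

Using the PMF formula:
P(X = 23) = 0.179457

Rounded to 4 decimal places: 0.1795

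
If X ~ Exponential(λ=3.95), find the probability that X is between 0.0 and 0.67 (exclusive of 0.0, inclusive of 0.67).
0.929101

We have X ~ Exponential(λ=3.95).

To find P(0.0 < X ≤ 0.67), we use:
P(0.0 < X ≤ 0.67) = P(X ≤ 0.67) - P(X ≤ 0.0)
                 = F(0.67) - F(0.0)
                 = 0.929101 - 0.000000
                 = 0.929101

So there's approximately a 92.9% chance that X falls in this range.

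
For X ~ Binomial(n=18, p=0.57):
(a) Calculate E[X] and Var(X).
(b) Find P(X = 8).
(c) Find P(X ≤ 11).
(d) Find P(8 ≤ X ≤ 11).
(a) E[X] = 10.2600, Var(X) = 4.4118
(b) P(X = 8) = 0.105376
(c) P(X ≤ 11) = 0.719305
(d) P(8 ≤ X ≤ 11) = 0.624251

We have X ~ Binomial(n=18, p=0.57).

(a) Moments:
E[X] = 10.2600
Var(X) = 4.4118
σ = √Var(X) = 2.1004

(b) Point probability using PMF:
P(X = 8) = 0.105376

(c) Cumulative probability using CDF:
P(X ≤ 11) = F(11) = 0.719305

(d) Range probability:
P(8 ≤ X ≤ 11) = P(X ≤ 11) - P(X ≤ 7)
                   = F(11) - F(7)
                   = 0.719305 - 0.095054
                   = 0.624251

This means approximately 62.4% of outcomes fall in the interval [8, 11].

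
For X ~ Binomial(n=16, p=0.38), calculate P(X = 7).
0.177189

We have X ~ Binomial(n=16, p=0.38).

For a Binomial distribution, the PMF gives us the probability of each outcome.

Using the PMF formula:
P(X = 7) = 0.177189

Rounded to 4 decimal places: 0.1772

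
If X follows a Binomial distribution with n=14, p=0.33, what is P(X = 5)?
0.213161

We have X ~ Binomial(n=14, p=0.33).

For a Binomial distribution, the PMF gives us the probability of each outcome.

Using the PMF formula:
P(X = 5) = 0.213161

Rounded to 4 decimal places: 0.2132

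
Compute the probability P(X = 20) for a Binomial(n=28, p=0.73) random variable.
0.162130

We have X ~ Binomial(n=28, p=0.73).

For a Binomial distribution, the PMF gives us the probability of each outcome.

Using the PMF formula:
P(X = 20) = 0.162130

Rounded to 4 decimal places: 0.1621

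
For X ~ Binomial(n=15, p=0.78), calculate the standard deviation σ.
1.6044

We have X ~ Binomial(n=15, p=0.78).

For a Binomial distribution with n=15, p=0.78:
σ = √Var(X) = 1.6044

The standard deviation is the square root of the variance.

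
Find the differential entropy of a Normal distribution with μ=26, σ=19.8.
4.4046 nats

We have X ~ Normal(μ=26, σ=19.8).

The differential entropy measures the uncertainty or information content of the distribution.

For a Normal distribution with μ=26, σ=19.8:
h(X) = 4.4046 nats

(In bits, this would be 6.3545 bits.)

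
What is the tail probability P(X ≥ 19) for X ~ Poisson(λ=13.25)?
0.080240

We have X ~ Poisson(λ=13.25).

For discrete distributions, P(X ≥ 19) = 1 - P(X ≤ 18).

P(X ≤ 18) = 0.919760
P(X ≥ 19) = 1 - 0.919760 = 0.080240

So there's approximately a 8.0% chance that X is at least 19.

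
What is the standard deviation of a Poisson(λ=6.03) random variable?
2.4556

We have X ~ Poisson(λ=6.03).

For a Poisson distribution with λ=6.03:
σ = √Var(X) = 2.4556

The standard deviation is the square root of the variance.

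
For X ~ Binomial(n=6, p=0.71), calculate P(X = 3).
0.174582

We have X ~ Binomial(n=6, p=0.71).

For a Binomial distribution, the PMF gives us the probability of each outcome.

Using the PMF formula:
P(X = 3) = 0.174582

Rounded to 4 decimal places: 0.1746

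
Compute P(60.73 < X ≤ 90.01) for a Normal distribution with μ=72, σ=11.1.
0.792676

We have X ~ Normal(μ=72, σ=11.1).

To find P(60.73 < X ≤ 90.01), we use:
P(60.73 < X ≤ 90.01) = P(X ≤ 90.01) - P(X ≤ 60.73)
                 = F(90.01) - F(60.73)
                 = 0.947654 - 0.154978
                 = 0.792676

So there's approximately a 79.3% chance that X falls in this range.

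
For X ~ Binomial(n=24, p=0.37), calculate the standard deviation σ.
2.3652

We have X ~ Binomial(n=24, p=0.37).

For a Binomial distribution with n=24, p=0.37:
σ = √Var(X) = 2.3652

The standard deviation is the square root of the variance.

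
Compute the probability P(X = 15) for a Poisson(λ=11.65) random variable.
0.065896

We have X ~ Poisson(λ=11.65).

For a Poisson distribution, the PMF gives us the probability of each outcome.

Using the PMF formula:
P(X = 15) = 0.065896

Rounded to 4 decimal places: 0.0659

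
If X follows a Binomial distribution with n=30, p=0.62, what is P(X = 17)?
0.121943

We have X ~ Binomial(n=30, p=0.62).

For a Binomial distribution, the PMF gives us the probability of each outcome.

Using the PMF formula:
P(X = 17) = 0.121943

Rounded to 4 decimal places: 0.1219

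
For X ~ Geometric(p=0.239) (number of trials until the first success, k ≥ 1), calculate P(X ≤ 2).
0.420879

We have X ~ Geometric(p=0.239) (number of trials until the first success, k ≥ 1).

The CDF gives us P(X ≤ k).

Using the CDF:
P(X ≤ 2) = 0.420879

This means there's approximately a 42.1% chance that X is at most 2.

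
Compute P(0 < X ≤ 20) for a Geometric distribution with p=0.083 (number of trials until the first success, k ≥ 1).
0.823239

We have X ~ Geometric(p=0.083) (number of trials until the first success, k ≥ 1).

To find P(0 < X ≤ 20), we use:
P(0 < X ≤ 20) = P(X ≤ 20) - P(X ≤ 0)
                 = F(20) - F(0)
                 = 0.823239 - 0.000000
                 = 0.823239

So there's approximately a 82.3% chance that X falls in this range.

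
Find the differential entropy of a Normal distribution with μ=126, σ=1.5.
1.8244 nats

We have X ~ Normal(μ=126, σ=1.5).

The differential entropy measures the uncertainty or information content of the distribution.

For a Normal distribution with μ=126, σ=1.5:
h(X) = 1.8244 nats

(In bits, this would be 2.6321 bits.)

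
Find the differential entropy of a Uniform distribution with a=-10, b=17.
3.2958 nats

We have X ~ Uniform(a=-10, b=17).

The differential entropy measures the uncertainty or information content of the distribution.

For a Uniform distribution with a=-10, b=17:
h(X) = 3.2958 nats

(In bits, this would be 4.7549 bits.)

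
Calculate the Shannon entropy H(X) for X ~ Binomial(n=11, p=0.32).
1.8480 nats

We have X ~ Binomial(n=11, p=0.32).

The Shannon entropy measures the uncertainty or information content of the distribution.

For a Binomial distribution with n=11, p=0.32:
H(X) = 1.8480 nats

(In bits, this would be 2.6661 bits.)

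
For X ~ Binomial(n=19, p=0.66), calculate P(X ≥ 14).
0.329257

We have X ~ Binomial(n=19, p=0.66).

For discrete distributions, P(X ≥ 14) = 1 - P(X ≤ 13).

P(X ≤ 13) = 0.670743
P(X ≥ 14) = 1 - 0.670743 = 0.329257

So there's approximately a 32.9% chance that X is at least 14.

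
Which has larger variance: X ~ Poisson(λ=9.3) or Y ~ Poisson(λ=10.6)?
Y has larger variance (10.6000 > 9.3000)

Compute the variance for each distribution:

X ~ Poisson(λ=9.3):
Var(X) = 9.3000

Y ~ Poisson(λ=10.6):
Var(Y) = 10.6000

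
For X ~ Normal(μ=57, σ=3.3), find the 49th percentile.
56.9173

We have X ~ Normal(μ=57, σ=3.3).

We want to find x such that P(X ≤ x) = 0.49.

This is the 49th percentile, which means 49% of values fall below this point.

Using the inverse CDF (quantile function):
x = F⁻¹(0.49) = 56.9173

Verification: P(X ≤ 56.9173) = 0.49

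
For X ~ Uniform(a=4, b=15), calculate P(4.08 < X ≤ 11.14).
0.641818

We have X ~ Uniform(a=4, b=15).

To find P(4.08 < X ≤ 11.14), we use:
P(4.08 < X ≤ 11.14) = P(X ≤ 11.14) - P(X ≤ 4.08)
                 = F(11.14) - F(4.08)
                 = 0.649091 - 0.007273
                 = 0.641818

So there's approximately a 64.2% chance that X falls in this range.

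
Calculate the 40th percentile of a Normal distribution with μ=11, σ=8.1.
8.9479

We have X ~ Normal(μ=11, σ=8.1).

We want to find x such that P(X ≤ x) = 0.4.

This is the 40th percentile, which means 40% of values fall below this point.

Using the inverse CDF (quantile function):
x = F⁻¹(0.4) = 8.9479

Verification: P(X ≤ 8.9479) = 0.4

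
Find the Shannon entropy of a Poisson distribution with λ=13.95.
2.7305 nats

We have X ~ Poisson(λ=13.95).

The Shannon entropy measures the uncertainty or information content of the distribution.

For a Poisson distribution with λ=13.95:
H(X) = 2.7305 nats

(In bits, this would be 3.9392 bits.)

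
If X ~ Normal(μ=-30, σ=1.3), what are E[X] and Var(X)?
E[X] = -30.0000, Var(X) = 1.6900

We have X ~ Normal(μ=-30, σ=1.3).

For a Normal distribution with μ=-30, σ=1.3:

Expected value:
E[X] = -30.0000

Variance:
Var(X) = 1.6900

Standard deviation:
σ = √Var(X) = 1.3000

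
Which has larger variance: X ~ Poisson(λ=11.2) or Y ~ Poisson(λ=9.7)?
X has larger variance (11.2000 > 9.7000)

Compute the variance for each distribution:

X ~ Poisson(λ=11.2):
Var(X) = 11.2000

Y ~ Poisson(λ=9.7):
Var(Y) = 9.7000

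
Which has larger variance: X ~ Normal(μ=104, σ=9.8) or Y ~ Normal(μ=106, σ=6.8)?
X has larger variance (96.0400 > 46.2400)

Compute the variance for each distribution:

X ~ Normal(μ=104, σ=9.8):
Var(X) = 96.0400

Y ~ Normal(μ=106, σ=6.8):
Var(Y) = 46.2400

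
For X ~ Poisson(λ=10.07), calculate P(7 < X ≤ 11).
0.474806

We have X ~ Poisson(λ=10.07).

To find P(7 < X ≤ 11), we use:
P(7 < X ≤ 11) = P(X ≤ 11) - P(X ≤ 7)
                 = F(11) - F(7)
                 = 0.688787 - 0.213981
                 = 0.474806

So there's approximately a 47.5% chance that X falls in this range.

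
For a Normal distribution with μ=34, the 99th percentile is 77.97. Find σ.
σ = 18.9009

For X ~ Normal(μ, σ), the p-th percentile satisfies x = μ + z_p × σ,
where z_p = Φ⁻¹(p) is the standard normal quantile.

Step 1: z_{0.99} = Φ⁻¹(0.99) = 2.3263

Step 2: Solve for σ:
77.97 = 34 + 2.3263 × σ
σ = (77.97 - 34) / 2.3263
σ = 43.97 / 2.3263
σ = 18.9009

Verification: μ + z × σ = 34 + 2.3263 × 18.9009 = 77.97 ✓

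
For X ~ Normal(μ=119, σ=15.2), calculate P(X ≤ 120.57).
0.541133

We have X ~ Normal(μ=119, σ=15.2).

The CDF gives us P(X ≤ k).

Using the CDF:
P(X ≤ 120.57) = 0.541133

This means there's approximately a 54.1% chance that X is at most 120.57.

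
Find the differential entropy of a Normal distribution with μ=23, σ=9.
3.6162 nats

We have X ~ Normal(μ=23, σ=9).

The differential entropy measures the uncertainty or information content of the distribution.

For a Normal distribution with μ=23, σ=9:
h(X) = 3.6162 nats

(In bits, this would be 5.2170 bits.)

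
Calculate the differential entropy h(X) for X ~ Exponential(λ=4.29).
-0.4563 nats

We have X ~ Exponential(λ=4.29).

The differential entropy measures the uncertainty or information content of the distribution.

For an Exponential distribution with λ=4.29:
h(X) = -0.4563 nats

(In bits, this would be -0.6583 bits.)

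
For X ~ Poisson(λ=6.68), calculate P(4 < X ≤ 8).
0.565524

We have X ~ Poisson(λ=6.68).

To find P(4 < X ≤ 8), we use:
P(4 < X ≤ 8) = P(X ≤ 8) - P(X ≤ 4)
                 = F(8) - F(4)
                 = 0.769758 - 0.204234
                 = 0.565524

So there's approximately a 56.6% chance that X falls in this range.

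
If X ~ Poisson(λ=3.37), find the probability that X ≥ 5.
0.250259

We have X ~ Poisson(λ=3.37).

For discrete distributions, P(X ≥ 5) = 1 - P(X ≤ 4).

P(X ≤ 4) = 0.749741
P(X ≥ 5) = 1 - 0.749741 = 0.250259

So there's approximately a 25.0% chance that X is at least 5.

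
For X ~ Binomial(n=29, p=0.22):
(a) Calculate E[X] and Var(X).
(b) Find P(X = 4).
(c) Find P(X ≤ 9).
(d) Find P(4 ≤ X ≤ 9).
(a) E[X] = 6.3800, Var(X) = 4.9764
(b) P(X = 4) = 0.111619
(c) P(X ≤ 9) = 0.914557
(d) P(4 ≤ X ≤ 9) = 0.822874

We have X ~ Binomial(n=29, p=0.22).

(a) Moments:
E[X] = 6.3800
Var(X) = 4.9764
σ = √Var(X) = 2.2308

(b) Point probability using PMF:
P(X = 4) = 0.111619

(c) Cumulative probability using CDF:
P(X ≤ 9) = F(9) = 0.914557

(d) Range probability:
P(4 ≤ X ≤ 9) = P(X ≤ 9) - P(X ≤ 3)
                   = F(9) - F(3)
                   = 0.914557 - 0.091684
                   = 0.822874

This means approximately 82.3% of outcomes fall in the interval [4, 9].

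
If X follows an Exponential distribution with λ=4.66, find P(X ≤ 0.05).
0.207846

We have X ~ Exponential(λ=4.66).

The CDF gives us P(X ≤ k).

Using the CDF:
P(X ≤ 0.05) = 0.207846

This means there's approximately a 20.8% chance that X is at most 0.05.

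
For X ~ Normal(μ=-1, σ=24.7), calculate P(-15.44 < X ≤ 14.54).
0.455971

We have X ~ Normal(μ=-1, σ=24.7).

To find P(-15.44 < X ≤ 14.54), we use:
P(-15.44 < X ≤ 14.54) = P(X ≤ 14.54) - P(X ≤ -15.44)
                 = F(14.54) - F(-15.44)
                 = 0.735375 - 0.279403
                 = 0.455971

So there's approximately a 45.6% chance that X falls in this range.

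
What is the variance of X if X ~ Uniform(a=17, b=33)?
21.3333

We have X ~ Uniform(a=17, b=33).

For a Uniform distribution with a=17, b=33:
Var(X) = 21.3333

The variance measures the spread of the distribution around the mean.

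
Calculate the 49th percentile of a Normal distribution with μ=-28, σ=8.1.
-28.2031

We have X ~ Normal(μ=-28, σ=8.1).

We want to find x such that P(X ≤ x) = 0.49.

This is the 49th percentile, which means 49% of values fall below this point.

Using the inverse CDF (quantile function):
x = F⁻¹(0.49) = -28.2031

Verification: P(X ≤ -28.2031) = 0.49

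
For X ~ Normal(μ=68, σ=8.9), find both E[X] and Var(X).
E[X] = 68.0000, Var(X) = 79.2100

We have X ~ Normal(μ=68, σ=8.9).

For a Normal distribution with μ=68, σ=8.9:

Expected value:
E[X] = 68.0000

Variance:
Var(X) = 79.2100

Standard deviation:
σ = √Var(X) = 8.9000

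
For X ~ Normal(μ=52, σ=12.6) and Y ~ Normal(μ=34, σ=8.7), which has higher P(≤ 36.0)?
Y has higher probability (P(Y ≤ 36.0) = 0.5909 > P(X ≤ 36.0) = 0.1021)

Compute P(≤ 36.0) for each distribution:

X ~ Normal(μ=52, σ=12.6):
P(X ≤ 36.0) = 0.1021

Y ~ Normal(μ=34, σ=8.7):
P(Y ≤ 36.0) = 0.5909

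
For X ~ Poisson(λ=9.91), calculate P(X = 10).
0.125059

We have X ~ Poisson(λ=9.91).

For a Poisson distribution, the PMF gives us the probability of each outcome.

Using the PMF formula:
P(X = 10) = 0.125059

Rounded to 4 decimal places: 0.1251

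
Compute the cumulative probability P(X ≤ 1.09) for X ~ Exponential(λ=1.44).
0.791872

We have X ~ Exponential(λ=1.44).

The CDF gives us P(X ≤ k).

Using the CDF:
P(X ≤ 1.09) = 0.791872

This means there's approximately a 79.2% chance that X is at most 1.09.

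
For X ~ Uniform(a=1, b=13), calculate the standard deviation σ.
3.4641

We have X ~ Uniform(a=1, b=13).

For a Uniform distribution with a=1, b=13:
σ = √Var(X) = 3.4641

The standard deviation is the square root of the variance.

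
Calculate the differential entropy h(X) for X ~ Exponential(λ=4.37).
-0.4748 nats

We have X ~ Exponential(λ=4.37).

The differential entropy measures the uncertainty or information content of the distribution.

For an Exponential distribution with λ=4.37:
h(X) = -0.4748 nats

(In bits, this would be -0.6849 bits.)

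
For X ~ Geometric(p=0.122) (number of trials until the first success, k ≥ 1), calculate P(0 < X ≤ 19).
0.915590

We have X ~ Geometric(p=0.122) (number of trials until the first success, k ≥ 1).

To find P(0 < X ≤ 19), we use:
P(0 < X ≤ 19) = P(X ≤ 19) - P(X ≤ 0)
                 = F(19) - F(0)
                 = 0.915590 - 0.000000
                 = 0.915590

So there's approximately a 91.6% chance that X falls in this range.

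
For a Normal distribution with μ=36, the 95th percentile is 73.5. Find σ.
σ = 22.7984

For X ~ Normal(μ, σ), the p-th percentile satisfies x = μ + z_p × σ,
where z_p = Φ⁻¹(p) is the standard normal quantile.

Step 1: z_{0.95} = Φ⁻¹(0.95) = 1.6449

Step 2: Solve for σ:
73.5 = 36 + 1.6449 × σ
σ = (73.5 - 36) / 1.6449
σ = 37.50 / 1.6449
σ = 22.7984

Verification: μ + z × σ = 36 + 1.6449 × 22.7984 = 73.50 ✓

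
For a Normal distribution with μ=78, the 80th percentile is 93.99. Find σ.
σ = 18.9990

For X ~ Normal(μ, σ), the p-th percentile satisfies x = μ + z_p × σ,
where z_p = Φ⁻¹(p) is the standard normal quantile.

Step 1: z_{0.8} = Φ⁻¹(0.8) = 0.8416

Step 2: Solve for σ:
93.99 = 78 + 0.8416 × σ
σ = (93.99 - 78) / 0.8416
σ = 15.99 / 0.8416
σ = 18.9990

Verification: μ + z × σ = 78 + 0.8416 × 18.9990 = 93.99 ✓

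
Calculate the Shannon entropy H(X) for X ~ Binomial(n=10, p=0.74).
1.7293 nats

We have X ~ Binomial(n=10, p=0.74).

The Shannon entropy measures the uncertainty or information content of the distribution.

For a Binomial distribution with n=10, p=0.74:
H(X) = 1.7293 nats

(In bits, this would be 2.4948 bits.)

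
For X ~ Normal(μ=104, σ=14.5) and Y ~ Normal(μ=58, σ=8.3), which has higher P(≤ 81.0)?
Y has higher probability (P(Y ≤ 81.0) = 0.9972 > P(X ≤ 81.0) = 0.0563)

Compute P(≤ 81.0) for each distribution:

X ~ Normal(μ=104, σ=14.5):
P(X ≤ 81.0) = 0.0563

Y ~ Normal(μ=58, σ=8.3):
P(Y ≤ 81.0) = 0.9972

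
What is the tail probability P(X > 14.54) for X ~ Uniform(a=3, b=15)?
0.038333

We have X ~ Uniform(a=3, b=15).

P(X > 14.54) = 1 - P(X ≤ 14.54)
                = 1 - F(14.54)
                = 1 - 0.961667
                = 0.038333

So there's approximately a 3.8% chance that X exceeds 14.54.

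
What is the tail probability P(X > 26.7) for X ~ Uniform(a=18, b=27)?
0.033333

We have X ~ Uniform(a=18, b=27).

P(X > 26.7) = 1 - P(X ≤ 26.7)
                = 1 - F(26.7)
                = 1 - 0.966667
                = 0.033333

So there's approximately a 3.3% chance that X exceeds 26.7.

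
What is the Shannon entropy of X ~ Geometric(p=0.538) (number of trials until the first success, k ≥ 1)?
1.2830 nats

We have X ~ Geometric(p=0.538) (number of trials until the first success, k ≥ 1).

The Shannon entropy measures the uncertainty or information content of the distribution.

For a Geometric distribution with p=0.538 (number of trials until the first success, k ≥ 1):
H(X) = 1.2830 nats

(In bits, this would be 1.8510 bits.)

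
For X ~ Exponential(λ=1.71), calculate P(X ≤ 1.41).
0.910283

We have X ~ Exponential(λ=1.71).

The CDF gives us P(X ≤ k).

Using the CDF:
P(X ≤ 1.41) = 0.910283

This means there's approximately a 91.0% chance that X is at most 1.41.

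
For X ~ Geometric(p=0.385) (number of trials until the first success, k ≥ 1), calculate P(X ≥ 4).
0.232608

We have X ~ Geometric(p=0.385) (number of trials until the first success, k ≥ 1).

For discrete distributions, P(X ≥ 4) = 1 - P(X ≤ 3).

P(X ≤ 3) = 0.767392
P(X ≥ 4) = 1 - 0.767392 = 0.232608

So there's approximately a 23.3% chance that X is at least 4.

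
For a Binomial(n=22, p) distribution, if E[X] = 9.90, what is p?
p = 0.45

For a Binomial(n, p) distribution:
E[X] = n × p

Given n = 22 and E[X] = 9.90:
9.90 = 22 × p
p = 9.90 / 22 = 0.45

Verification: Binomial(22, 0.45) has E[X] = 9.90 ✓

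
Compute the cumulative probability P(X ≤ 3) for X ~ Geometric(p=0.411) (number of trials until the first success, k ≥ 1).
0.795664

We have X ~ Geometric(p=0.411) (number of trials until the first success, k ≥ 1).

The CDF gives us P(X ≤ k).

Using the CDF:
P(X ≤ 3) = 0.795664

This means there's approximately a 79.6% chance that X is at most 3.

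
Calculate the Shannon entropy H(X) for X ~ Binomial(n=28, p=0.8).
2.1609 nats

We have X ~ Binomial(n=28, p=0.8).

The Shannon entropy measures the uncertainty or information content of the distribution.

For a Binomial distribution with n=28, p=0.8:
H(X) = 2.1609 nats

(In bits, this would be 3.1175 bits.)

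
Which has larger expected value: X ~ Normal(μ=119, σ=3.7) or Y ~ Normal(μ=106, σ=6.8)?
X has larger mean (119.0000 > 106.0000)

Compute the expected value for each distribution:

X ~ Normal(μ=119, σ=3.7):
E[X] = 119.0000

Y ~ Normal(μ=106, σ=6.8):
E[Y] = 106.0000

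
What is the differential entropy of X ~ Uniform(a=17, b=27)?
2.3026 nats

We have X ~ Uniform(a=17, b=27).

The differential entropy measures the uncertainty or information content of the distribution.

For a Uniform distribution with a=17, b=27:
h(X) = 2.3026 nats

(In bits, this would be 3.3219 bits.)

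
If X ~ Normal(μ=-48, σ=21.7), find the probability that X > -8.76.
0.035280

We have X ~ Normal(μ=-48, σ=21.7).

P(X > -8.76) = 1 - P(X ≤ -8.76)
                = 1 - F(-8.76)
                = 1 - 0.964720
                = 0.035280

So there's approximately a 3.5% chance that X exceeds -8.76.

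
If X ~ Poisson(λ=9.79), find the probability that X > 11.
0.279607

We have X ~ Poisson(λ=9.79).

P(X > 11) = 1 - P(X ≤ 11)
                = 1 - F(11)
                = 1 - 0.720393
                = 0.279607

So there's approximately a 28.0% chance that X exceeds 11.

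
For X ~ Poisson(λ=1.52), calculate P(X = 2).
0.252656

We have X ~ Poisson(λ=1.52).

For a Poisson distribution, the PMF gives us the probability of each outcome.

Using the PMF formula:
P(X = 2) = 0.252656

Rounded to 4 decimal places: 0.2527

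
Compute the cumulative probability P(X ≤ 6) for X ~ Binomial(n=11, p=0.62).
0.412199

We have X ~ Binomial(n=11, p=0.62).

The CDF gives us P(X ≤ k).

Using the CDF:
P(X ≤ 6) = 0.412199

This means there's approximately a 41.2% chance that X is at most 6.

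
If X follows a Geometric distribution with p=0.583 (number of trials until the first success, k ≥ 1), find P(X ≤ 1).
0.583000

We have X ~ Geometric(p=0.583) (number of trials until the first success, k ≥ 1).

The CDF gives us P(X ≤ k).

Using the CDF:
P(X ≤ 1) = 0.583000

This means there's approximately a 58.3% chance that X is at most 1.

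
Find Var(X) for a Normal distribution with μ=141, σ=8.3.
68.8900

We have X ~ Normal(μ=141, σ=8.3).

For a Normal distribution with μ=141, σ=8.3:
Var(X) = 68.8900

The variance measures the spread of the distribution around the mean.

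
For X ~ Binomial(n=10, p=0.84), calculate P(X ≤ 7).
0.206401

We have X ~ Binomial(n=10, p=0.84).

The CDF gives us P(X ≤ k).

Using the CDF:
P(X ≤ 7) = 0.206401

This means there's approximately a 20.6% chance that X is at most 7.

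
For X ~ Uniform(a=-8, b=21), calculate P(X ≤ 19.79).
0.958276

We have X ~ Uniform(a=-8, b=21).

The CDF gives us P(X ≤ k).

Using the CDF:
P(X ≤ 19.79) = 0.958276

This means there's approximately a 95.8% chance that X is at most 19.79.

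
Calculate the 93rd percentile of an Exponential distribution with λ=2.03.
1.3100

We have X ~ Exponential(λ=2.03).

We want to find x such that P(X ≤ x) = 0.93.

This is the 93rd percentile, which means 93% of values fall below this point.

Using the inverse CDF (quantile function):
x = F⁻¹(0.93) = 1.3100

Verification: P(X ≤ 1.3100) = 0.93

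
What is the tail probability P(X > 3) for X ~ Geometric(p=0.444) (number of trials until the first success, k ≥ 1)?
0.171880

We have X ~ Geometric(p=0.444) (number of trials until the first success, k ≥ 1).

P(X > 3) = 1 - P(X ≤ 3)
                = 1 - F(3)
                = 1 - 0.828120
                = 0.171880

So there's approximately a 17.2% chance that X exceeds 3.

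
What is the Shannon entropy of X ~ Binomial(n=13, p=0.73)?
1.8792 nats

We have X ~ Binomial(n=13, p=0.73).

The Shannon entropy measures the uncertainty or information content of the distribution.

For a Binomial distribution with n=13, p=0.73:
H(X) = 1.8792 nats

(In bits, this would be 2.7112 bits.)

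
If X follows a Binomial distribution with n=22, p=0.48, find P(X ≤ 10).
0.490984

We have X ~ Binomial(n=22, p=0.48).

The CDF gives us P(X ≤ k).

Using the CDF:
P(X ≤ 10) = 0.490984

This means there's approximately a 49.1% chance that X is at most 10.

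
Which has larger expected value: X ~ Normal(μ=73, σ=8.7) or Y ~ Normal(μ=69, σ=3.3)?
X has larger mean (73.0000 > 69.0000)

Compute the expected value for each distribution:

X ~ Normal(μ=73, σ=8.7):
E[X] = 73.0000

Y ~ Normal(μ=69, σ=3.3):
E[Y] = 69.0000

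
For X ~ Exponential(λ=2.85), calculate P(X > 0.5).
0.240508

We have X ~ Exponential(λ=2.85).

P(X > 0.5) = 1 - P(X ≤ 0.5)
                = 1 - F(0.5)
                = 1 - 0.759492
                = 0.240508

So there's approximately a 24.1% chance that X exceeds 0.5.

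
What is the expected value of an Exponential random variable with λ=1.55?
0.6452

We have X ~ Exponential(λ=1.55).

For an Exponential distribution with λ=1.55:
E[X] = 0.6452

This is the expected (average) value of X.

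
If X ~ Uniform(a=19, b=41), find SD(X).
6.3509

We have X ~ Uniform(a=19, b=41).

For a Uniform distribution with a=19, b=41:
σ = √Var(X) = 6.3509

The standard deviation is the square root of the variance.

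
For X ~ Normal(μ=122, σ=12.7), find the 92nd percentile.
139.8444

We have X ~ Normal(μ=122, σ=12.7).

We want to find x such that P(X ≤ x) = 0.92.

This is the 92nd percentile, which means 92% of values fall below this point.

Using the inverse CDF (quantile function):
x = F⁻¹(0.92) = 139.8444

Verification: P(X ≤ 139.8444) = 0.92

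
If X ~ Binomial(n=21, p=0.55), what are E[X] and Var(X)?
E[X] = 11.5500, Var(X) = 5.1975

We have X ~ Binomial(n=21, p=0.55).

For a Binomial distribution with n=21, p=0.55:

Expected value:
E[X] = 11.5500

Variance:
Var(X) = 5.1975

Standard deviation:
σ = √Var(X) = 2.2798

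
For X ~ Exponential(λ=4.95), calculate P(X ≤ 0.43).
0.880984

We have X ~ Exponential(λ=4.95).

The CDF gives us P(X ≤ k).

Using the CDF:
P(X ≤ 0.43) = 0.880984

This means there's approximately a 88.1% chance that X is at most 0.43.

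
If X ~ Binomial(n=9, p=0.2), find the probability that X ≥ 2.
0.563792

We have X ~ Binomial(n=9, p=0.2).

For discrete distributions, P(X ≥ 2) = 1 - P(X ≤ 1).

P(X ≤ 1) = 0.436208
P(X ≥ 2) = 1 - 0.436208 = 0.563792

So there's approximately a 56.4% chance that X is at least 2.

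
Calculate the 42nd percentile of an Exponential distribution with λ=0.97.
0.5616

We have X ~ Exponential(λ=0.97).

We want to find x such that P(X ≤ x) = 0.42.

This is the 42nd percentile, which means 42% of values fall below this point.

Using the inverse CDF (quantile function):
x = F⁻¹(0.42) = 0.5616

Verification: P(X ≤ 0.5616) = 0.42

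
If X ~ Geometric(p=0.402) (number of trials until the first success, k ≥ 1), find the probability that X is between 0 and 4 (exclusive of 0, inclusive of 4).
0.872119

We have X ~ Geometric(p=0.402) (number of trials until the first success, k ≥ 1).

To find P(0 < X ≤ 4), we use:
P(0 < X ≤ 4) = P(X ≤ 4) - P(X ≤ 0)
                 = F(4) - F(0)
                 = 0.872119 - 0.000000
                 = 0.872119

So there's approximately a 87.2% chance that X falls in this range.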